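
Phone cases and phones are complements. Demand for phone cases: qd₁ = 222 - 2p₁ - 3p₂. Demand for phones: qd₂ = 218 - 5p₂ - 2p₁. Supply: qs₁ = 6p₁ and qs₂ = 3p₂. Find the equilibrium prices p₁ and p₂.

p₁ = 561/29, p₂ = 650/29

Market 1: 222 - 2p₁ - 3p₂ = 6p₁ → 8p₁ + 3p₂ = 222.
Market 2: 8p₂ + 2p₁ = 218.
Eliminating p₂: 8×(1) − 3×(2) gives 58p₁ = 1122, so p₁ = 561/29.
Back-substitute into (2): p₂ = (218 − 2×561/29) / 8 = 650/29.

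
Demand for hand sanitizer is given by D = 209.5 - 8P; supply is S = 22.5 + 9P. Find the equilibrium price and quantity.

P* = 11, Q* = 121.5

Set D = S: 209.5 - 8P = 22.5 + 9P.
187 = 17P, so P* = 11.
Q* = 209.5 − 8(11) = 121.5.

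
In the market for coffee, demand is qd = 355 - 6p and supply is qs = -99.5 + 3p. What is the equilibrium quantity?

q* = 52

Set qd = qs: 355 - 6p = -99.5 + 3p.
454.5 = 9p, so p* = 50.5.
q* = 355 − 6(50.5) = 52.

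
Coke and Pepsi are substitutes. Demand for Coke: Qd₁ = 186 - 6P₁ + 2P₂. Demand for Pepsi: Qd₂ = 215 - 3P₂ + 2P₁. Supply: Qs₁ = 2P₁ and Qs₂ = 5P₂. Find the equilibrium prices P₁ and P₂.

Market 1: 186 - 6P₁ + 2P₂ = 2P₁ → 8P₁ - 2P₂ = 186.
Market 2: 8P₂ - 2P₁ = 215.
Eliminating P₂: 8×(1) + 2×(2) gives 60P₁ = 1918, so P₁ = 959/30.
Back-substitute into (2): P₂ = (215 + 2×959/30) / 8 = 523/15.

P₁ = 959/30, P₂ = 523/15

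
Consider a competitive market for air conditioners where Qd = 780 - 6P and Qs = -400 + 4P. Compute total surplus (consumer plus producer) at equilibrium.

Total surplus = 1080

Equilibrium: 780 - 6P = -400 + 4P gives P* = 118, Q* = 72.
Demand choke price: P = 130; supply starts at P = 100.
CS = ½(130 − 118)(72) = 432; PS = ½(118 − 100)(72) = 648.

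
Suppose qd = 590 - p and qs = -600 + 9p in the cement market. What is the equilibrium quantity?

Set qd = qs: 590 - p = -600 + 9p.
1190 = 10p, so p* = 119.
q* = 590 − 1(119) = 471.

q* = 471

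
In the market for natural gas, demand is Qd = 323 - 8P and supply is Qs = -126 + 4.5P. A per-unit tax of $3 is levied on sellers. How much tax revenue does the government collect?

Pre-tax equilibrium: P* = 35.92, Q* = 35.64.
Tax on sellers shifts supply to Qs = -126 + 4.5(P − 3) = -139.5 + 4.5P.
323 - 8P = -139.5 + 4.5P gives buyer price Pb = 37; sellers receive Ps = 37 − 3 = 34.
New quantity: Q = 323 − 8(37) = 27.
Revenue = 3 × 27 = 81.

Tax revenue = 81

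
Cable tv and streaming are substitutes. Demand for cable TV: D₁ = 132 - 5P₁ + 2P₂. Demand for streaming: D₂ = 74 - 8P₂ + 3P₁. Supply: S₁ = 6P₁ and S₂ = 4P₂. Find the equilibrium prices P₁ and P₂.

P₁ = 866/63, P₂ = 605/63

Market 1: 132 - 5P₁ + 2P₂ = 6P₁ → 11P₁ - 2P₂ = 132.
Market 2: 12P₂ - 3P₁ = 74.
Eliminating P₂: 12×(1) + 2×(2) gives 126P₁ = 1732, so P₁ = 866/63.
Back-substitute into (2): P₂ = (74 + 3×866/63) / 12 = 605/63.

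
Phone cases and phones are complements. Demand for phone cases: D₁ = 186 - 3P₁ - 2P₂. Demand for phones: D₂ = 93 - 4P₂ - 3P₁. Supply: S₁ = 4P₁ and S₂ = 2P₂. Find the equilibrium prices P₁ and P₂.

P₁ = 155/6, P₂ = 31/12

Market 1: 186 - 3P₁ - 2P₂ = 4P₁ → 7P₁ + 2P₂ = 186.
Market 2: 6P₂ + 3P₁ = 93.
Eliminating P₂: 6×(1) − 2×(2) gives 36P₁ = 930, so P₁ = 155/6.
Back-substitute into (2): P₂ = (93 − 3×155/6) / 6 = 31/12.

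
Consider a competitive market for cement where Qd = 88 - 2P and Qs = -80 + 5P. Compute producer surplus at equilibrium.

Equilibrium: 88 - 2P = -80 + 5P gives P* = 24, Q* = 40.
Supply starts at P = 16 (where Qs = 0).
PS = ½(24 − 16)(40) = 160.

Producer surplus = 160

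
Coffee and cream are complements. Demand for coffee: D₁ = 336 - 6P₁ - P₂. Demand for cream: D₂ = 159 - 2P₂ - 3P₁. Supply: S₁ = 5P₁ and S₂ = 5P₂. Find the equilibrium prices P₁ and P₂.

Market 1: 336 - 6P₁ - P₂ = 5P₁ → 11P₁ + P₂ = 336.
Market 2: 7P₂ + 3P₁ = 159.
Eliminating P₂: 7×(1) − 1×(2) gives 74P₁ = 2193, so P₁ = 2193/74.
Back-substitute into (2): P₂ = (159 − 3×2193/74) / 7 = 741/74.

P₁ = 2193/74, P₂ = 741/74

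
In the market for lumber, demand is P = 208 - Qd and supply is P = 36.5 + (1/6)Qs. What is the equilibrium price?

P* = 61

Set the two price expressions equal: 208 - Q = 36.5 + (1/6)Q.
171.5 = (7/6)Q, so Q* = 147.
P* = 208 − (1)(147) = 61.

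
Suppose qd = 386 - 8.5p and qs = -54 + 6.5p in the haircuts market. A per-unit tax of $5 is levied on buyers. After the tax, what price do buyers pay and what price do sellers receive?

Buyers pay $31.5, sellers receive $26.5

Pre-tax equilibrium: p* = 88/3, q* = 410/3.
Tax on buyers shifts demand to qd = 386 − 8.5(p + 5) = 343.5 - 8.5p.
343.5 - 8.5p = -54 + 6.5p gives seller price ps = 26.5; buyers pay pb = 26.5 + 5 = 31.5.
New quantity: q = 386 − 8.5(31.5) = 118.25.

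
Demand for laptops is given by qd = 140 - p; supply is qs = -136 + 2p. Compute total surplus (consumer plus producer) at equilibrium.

Equilibrium: 140 - p = -136 + 2p gives p* = 92, q* = 48.
Demand choke price: p = 140; supply starts at p = 68.
CS = ½(140 − 92)(48) = 1152; PS = ½(92 − 68)(48) = 576.

Total surplus = 1728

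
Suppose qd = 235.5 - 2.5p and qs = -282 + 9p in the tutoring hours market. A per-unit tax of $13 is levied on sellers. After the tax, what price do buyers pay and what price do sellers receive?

Buyers pay 1269/23, sellers receive 970/23

Pre-tax equilibrium: p* = 45, q* = 123.
Tax on sellers shifts supply to qs = -282 + 9(p − 13) = -399 + 9p.
235.5 - 2.5p = -399 + 9p gives buyer price pb = 1269/23; sellers receive ps = 1269/23 − 13 = 970/23.
New quantity: q = 235.5 − 2.5(1269/23) = 2244/23.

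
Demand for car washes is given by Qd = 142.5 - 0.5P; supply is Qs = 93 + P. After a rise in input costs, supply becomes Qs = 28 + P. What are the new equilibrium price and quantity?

P' = 229/3, Q' = 313/3

Original equilibrium: P* = 33, Q* = 126.
New equilibrium: 142.5 - 0.5P = 28 + P, so 114.5 = 1.5P and P' = 229/3; Q' = 142.5 − 0.5(229/3) = 313/3.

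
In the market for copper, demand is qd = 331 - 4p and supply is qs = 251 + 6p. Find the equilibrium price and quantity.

p* = 8, q* = 299

Set qd = qs: 331 - 4p = 251 + 6p.
80 = 10p, so p* = 8.
q* = 331 − 4(8) = 299.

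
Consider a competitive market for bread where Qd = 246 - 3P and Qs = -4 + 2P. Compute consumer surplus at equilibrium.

Equilibrium: 246 - 3P = -4 + 2P gives P* = 50, Q* = 96.
Demand choke price (Qd = 0): P = 82.
CS = ½(82 − 50)(96) = 1536.

Consumer surplus = 1536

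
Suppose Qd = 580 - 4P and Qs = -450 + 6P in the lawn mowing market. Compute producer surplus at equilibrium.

Equilibrium: 580 - 4P = -450 + 6P gives P* = 103, Q* = 168.
Supply starts at P = 75 (where Qs = 0).
PS = ½(103 − 75)(168) = 2352.

Producer surplus = 2352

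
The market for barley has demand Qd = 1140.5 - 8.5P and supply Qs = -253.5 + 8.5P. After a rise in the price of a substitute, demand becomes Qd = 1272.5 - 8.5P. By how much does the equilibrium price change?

Original equilibrium: P* = 82, Q* = 443.5.
New equilibrium: 1272.5 - 8.5P = -253.5 + 8.5P, so 1526 = 17P and P' = 1526/17; Q' = 1272.5 − 8.5(1526/17) = 509.5.
Change in price: 1526/17 − 82 = 132/17.

ΔP = 132/17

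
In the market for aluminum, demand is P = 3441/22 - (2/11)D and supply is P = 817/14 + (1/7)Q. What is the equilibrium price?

P* = 101.5

Set the two price expressions equal: 3441/22 - (2/11)Q = 817/14 + (1/7)Q.
7550/77 = (25/77)Q, so Q* = 302.
P* = 3441/22 − (2/11)(302) = 101.5.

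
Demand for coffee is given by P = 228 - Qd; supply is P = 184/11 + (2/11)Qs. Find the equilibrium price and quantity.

Set the two price expressions equal: 228 - Q = 184/11 + (2/11)Q.
2324/11 = (13/11)Q, so Q* = 2324/13.
P* = 228 − (1)(2324/13) = 640/13.

P* = 640/13, Q* = 2324/13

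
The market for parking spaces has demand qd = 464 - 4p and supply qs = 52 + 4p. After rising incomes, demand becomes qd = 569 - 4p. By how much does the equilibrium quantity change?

Δq = 52.5

Original equilibrium: p* = 51.5, q* = 258.
New equilibrium: 569 - 4p = 52 + 4p, so 517 = 8p and p' = 64.625; q' = 569 − 4(64.625) = 310.5.
Change in quantity: 310.5 − 258 = 52.5.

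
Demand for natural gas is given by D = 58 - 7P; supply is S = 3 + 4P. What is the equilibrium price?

P* = 5

Set D = S: 58 - 7P = 3 + 4P.
55 = 11P, so P* = 5.
Q* = 58 − 7(5) = 23.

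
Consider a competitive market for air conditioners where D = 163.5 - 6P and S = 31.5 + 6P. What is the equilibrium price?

P* = 11

Set D = S: 163.5 - 6P = 31.5 + 6P.
132 = 12P, so P* = 11.
Q* = 163.5 − 6(11) = 97.5.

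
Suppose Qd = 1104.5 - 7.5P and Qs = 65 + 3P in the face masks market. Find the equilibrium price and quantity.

Set Qd = Qs: 1104.5 - 7.5P = 65 + 3P.
1039.5 = 10.5P, so P* = 99.
Q* = 1104.5 − 7.5(99) = 362.

P* = 99, Q* = 362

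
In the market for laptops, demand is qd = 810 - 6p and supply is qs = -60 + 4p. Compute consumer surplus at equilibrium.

Equilibrium: 810 - 6p = -60 + 4p gives p* = 87, q* = 288.
Demand choke price (qd = 0): p = 135.
CS = ½(135 − 87)(288) = 6912.

Consumer surplus = 6912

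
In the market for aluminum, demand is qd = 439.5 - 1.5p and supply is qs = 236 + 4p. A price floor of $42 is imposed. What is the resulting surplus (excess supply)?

Surplus = 27.5

Equilibrium price would be p* = 37, so the floor at 42 binds.
At p = 42: qd = 376.5, qs = 404.
Surplus = 404 − 376.5 = 27.5.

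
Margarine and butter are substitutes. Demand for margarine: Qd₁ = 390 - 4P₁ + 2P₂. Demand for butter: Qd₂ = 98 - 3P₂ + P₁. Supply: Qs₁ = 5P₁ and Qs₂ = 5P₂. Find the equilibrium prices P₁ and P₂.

Market 1: 390 - 4P₁ + 2P₂ = 5P₁ → 9P₁ - 2P₂ = 390.
Market 2: 8P₂ - P₁ = 98.
Eliminating P₂: 8×(1) + 2×(2) gives 70P₁ = 3316, so P₁ = 1658/35.
Back-substitute into (2): P₂ = (98 + 1×1658/35) / 8 = 636/35.

P₁ = 1658/35, P₂ = 636/35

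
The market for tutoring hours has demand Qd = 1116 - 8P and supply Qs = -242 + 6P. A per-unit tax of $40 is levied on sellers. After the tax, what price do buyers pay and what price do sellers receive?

Pre-tax equilibrium: P* = 97, Q* = 340.
Tax on sellers shifts supply to Qs = -242 + 6(P − 40) = -482 + 6P.
1116 - 8P = -482 + 6P gives buyer price Pb = 799/7; sellers receive Ps = 799/7 − 40 = 519/7.
New quantity: Q = 1116 − 8(799/7) = 1420/7.

Buyers pay 799/7, sellers receive 519/7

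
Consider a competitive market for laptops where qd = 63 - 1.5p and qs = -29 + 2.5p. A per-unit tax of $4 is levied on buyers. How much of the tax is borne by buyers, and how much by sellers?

Buyers bear $2.5, sellers bear $1.5

Pre-tax equilibrium: p* = 23, q* = 28.5.
Tax on buyers shifts demand to qd = 63 − 1.5(p + 4) = 57 - 1.5p.
57 - 1.5p = -29 + 2.5p gives seller price ps = 21.5; buyers pay pb = 21.5 + 4 = 25.5.
New quantity: q = 63 − 1.5(25.5) = 24.75.
Buyer burden = 25.5 − 23 = 2.5; seller burden = 23 − 21.5 = 1.5.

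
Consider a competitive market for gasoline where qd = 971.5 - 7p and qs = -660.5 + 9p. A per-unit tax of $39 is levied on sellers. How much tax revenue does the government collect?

Tax revenue = 4053.5625

Pre-tax equilibrium: p* = 102, q* = 257.5.
Tax on sellers shifts supply to qs = -660.5 + 9(p − 39) = -1011.5 + 9p.
971.5 - 7p = -1011.5 + 9p gives buyer price pb = 123.9375; sellers receive ps = 123.9375 − 39 = 84.9375.
New quantity: q = 971.5 − 7(123.9375) = 103.9375.
Revenue = 39 × 103.9375 = 4053.5625.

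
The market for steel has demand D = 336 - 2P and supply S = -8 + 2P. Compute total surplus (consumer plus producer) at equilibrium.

Total surplus = 13448

Equilibrium: 336 - 2P = -8 + 2P gives P* = 86, Q* = 164.
Demand choke price: P = 168; supply starts at P = 4.
CS = ½(168 − 86)(164) = 6724; PS = ½(86 − 4)(164) = 6724.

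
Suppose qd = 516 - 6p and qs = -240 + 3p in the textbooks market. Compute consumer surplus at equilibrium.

Equilibrium: 516 - 6p = -240 + 3p gives p* = 84, q* = 12.
Demand choke price (qd = 0): p = 86.
CS = ½(86 − 84)(12) = 12.

Consumer surplus = 12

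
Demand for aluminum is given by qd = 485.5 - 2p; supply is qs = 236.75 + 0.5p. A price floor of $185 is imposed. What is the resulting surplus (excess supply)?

Surplus = 213.75

Equilibrium price would be p* = 99.5, so the floor at 185 binds.
At p = 185: qd = 115.5, qs = 329.25.
Surplus = 329.25 − 115.5 = 213.75.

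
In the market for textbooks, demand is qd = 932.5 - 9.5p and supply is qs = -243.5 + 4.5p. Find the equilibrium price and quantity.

p* = 84, q* = 134.5

Set qd = qs: 932.5 - 9.5p = -243.5 + 4.5p.
1176 = 14p, so p* = 84.
q* = 932.5 − 9.5(84) = 134.5.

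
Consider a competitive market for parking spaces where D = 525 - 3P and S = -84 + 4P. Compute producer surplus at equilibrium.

Producer surplus = 8712

Equilibrium: 525 - 3P = -84 + 4P gives P* = 87, Q* = 264.
Supply starts at P = 21 (where S = 0).
PS = ½(87 − 21)(264) = 8712.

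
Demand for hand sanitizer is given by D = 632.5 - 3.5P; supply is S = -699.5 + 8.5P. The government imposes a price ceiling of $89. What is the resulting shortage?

Equilibrium price would be P* = 111, so the ceiling at 89 binds.
At P = 89: D = 632.5 − 3.5(89) = 321, S = -699.5 + 8.5(89) = 57.
Shortage = 321 − 57 = 264.

Shortage = 264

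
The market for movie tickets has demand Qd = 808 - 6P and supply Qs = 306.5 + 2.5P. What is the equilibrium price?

P* = 59

Set Qd = Qs: 808 - 6P = 306.5 + 2.5P.
501.5 = 8.5P, so P* = 59.
Q* = 808 − 6(59) = 454.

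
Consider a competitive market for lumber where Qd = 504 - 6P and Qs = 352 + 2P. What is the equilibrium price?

P* = 19

Set Qd = Qs: 504 - 6P = 352 + 2P.
152 = 8P, so P* = 19.
Q* = 504 − 6(19) = 390.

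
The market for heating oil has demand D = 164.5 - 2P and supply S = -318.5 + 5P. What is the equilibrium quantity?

Set D = S: 164.5 - 2P = -318.5 + 5P.
483 = 7P, so P* = 69.
Q* = 164.5 − 2(69) = 26.5.

Q* = 26.5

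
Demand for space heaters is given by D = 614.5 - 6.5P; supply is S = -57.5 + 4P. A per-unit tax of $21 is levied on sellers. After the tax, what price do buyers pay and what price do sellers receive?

Pre-tax equilibrium: P* = 64, Q* = 198.5.
Tax on sellers shifts supply to S = -57.5 + 4(P − 21) = -141.5 + 4P.
614.5 - 6.5P = -141.5 + 4P gives buyer price Pb = 72; sellers receive Ps = 72 − 21 = 51.
New quantity: Q = 614.5 − 6.5(72) = 146.5.

Buyers pay $72, sellers receive $51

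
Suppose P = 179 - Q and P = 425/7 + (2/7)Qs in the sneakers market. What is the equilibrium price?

Set the two price expressions equal: 179 - Q = 425/7 + (2/7)Q.
828/7 = (9/7)Q, so Q* = 92.
P* = 179 − (1)(92) = 87.

P* = 87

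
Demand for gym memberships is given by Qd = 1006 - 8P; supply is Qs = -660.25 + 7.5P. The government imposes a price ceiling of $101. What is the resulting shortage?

Equilibrium price would be P* = 107.5, so the ceiling at 101 binds.
At P = 101: Qd = 1006 − 8(101) = 198, Qs = -660.25 + 7.5(101) = 97.25.
Shortage = 198 − 97.25 = 100.75.

Shortage = 100.75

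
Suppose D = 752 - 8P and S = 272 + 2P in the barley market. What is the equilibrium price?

Set D = S: 752 - 8P = 272 + 2P.
480 = 10P, so P* = 48.
Q* = 752 − 8(48) = 368.

P* = 48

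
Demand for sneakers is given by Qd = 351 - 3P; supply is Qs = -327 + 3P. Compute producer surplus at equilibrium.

Equilibrium: 351 - 3P = -327 + 3P gives P* = 113, Q* = 12.
Supply starts at P = 109 (where Qs = 0).
PS = ½(113 − 109)(12) = 24.

Producer surplus = 24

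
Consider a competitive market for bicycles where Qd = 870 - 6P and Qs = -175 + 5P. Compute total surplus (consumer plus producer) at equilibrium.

Total surplus = 16500

Equilibrium: 870 - 6P = -175 + 5P gives P* = 95, Q* = 300.
Demand choke price: P = 145; supply starts at P = 35.
CS = ½(145 − 95)(300) = 7500; PS = ½(95 − 35)(300) = 9000.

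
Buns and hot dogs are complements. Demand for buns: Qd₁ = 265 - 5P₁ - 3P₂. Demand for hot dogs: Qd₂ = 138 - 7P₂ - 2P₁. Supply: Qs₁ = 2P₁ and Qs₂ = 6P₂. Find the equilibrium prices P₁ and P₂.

Market 1: 265 - 5P₁ - 3P₂ = 2P₁ → 7P₁ + 3P₂ = 265.
Market 2: 13P₂ + 2P₁ = 138.
Eliminating P₂: 13×(1) − 3×(2) gives 85P₁ = 3031, so P₁ = 3031/85.
Back-substitute into (2): P₂ = (138 − 2×3031/85) / 13 = 436/85.

P₁ = 3031/85, P₂ = 436/85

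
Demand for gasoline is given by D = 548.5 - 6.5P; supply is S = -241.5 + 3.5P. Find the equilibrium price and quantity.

Set D = S: 548.5 - 6.5P = -241.5 + 3.5P.
790 = 10P, so P* = 79.
Q* = 548.5 − 6.5(79) = 35.

P* = 79, Q* = 35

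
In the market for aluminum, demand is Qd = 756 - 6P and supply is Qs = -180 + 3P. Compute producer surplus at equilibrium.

Equilibrium: 756 - 6P = -180 + 3P gives P* = 104, Q* = 132.
Supply starts at P = 60 (where Qs = 0).
PS = ½(104 − 60)(132) = 2904.

Producer surplus = 2904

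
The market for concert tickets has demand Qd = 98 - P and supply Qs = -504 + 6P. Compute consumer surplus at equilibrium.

Equilibrium: 98 - P = -504 + 6P gives P* = 86, Q* = 12.
Demand choke price (Qd = 0): P = 98.
CS = ½(98 − 86)(12) = 72.

Consumer surplus = 72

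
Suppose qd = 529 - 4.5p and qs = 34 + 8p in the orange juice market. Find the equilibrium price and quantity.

Set qd = qs: 529 - 4.5p = 34 + 8p.
495 = 12.5p, so p* = 39.6.
q* = 529 − 4.5(39.6) = 350.8.

p* = 39.6, q* = 350.8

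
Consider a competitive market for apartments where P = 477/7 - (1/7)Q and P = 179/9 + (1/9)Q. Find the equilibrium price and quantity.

Set the two price expressions equal: 477/7 - (1/7)Q = 179/9 + (1/9)Q.
3040/63 = (16/63)Q, so Q* = 190.
P* = 477/7 − (1/7)(190) = 41.

P* = 41, Q* = 190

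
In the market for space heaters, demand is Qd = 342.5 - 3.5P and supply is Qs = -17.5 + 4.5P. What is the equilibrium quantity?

Q* = 185

Set Qd = Qs: 342.5 - 3.5P = -17.5 + 4.5P.
360 = 8P, so P* = 45.
Q* = 342.5 − 3.5(45) = 185.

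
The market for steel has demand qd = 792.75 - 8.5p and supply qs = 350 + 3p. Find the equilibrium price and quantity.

p* = 38.5, q* = 465.5

Set qd = qs: 792.75 - 8.5p = 350 + 3p.
442.75 = 11.5p, so p* = 38.5.
q* = 792.75 − 8.5(38.5) = 465.5.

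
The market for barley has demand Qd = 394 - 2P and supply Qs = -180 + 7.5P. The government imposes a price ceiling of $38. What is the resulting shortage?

Equilibrium price would be P* = 1148/19, so the ceiling at 38 binds.
At P = 38: Qd = 394 − 2(38) = 318, Qs = -180 + 7.5(38) = 105.
Shortage = 318 − 105 = 213.

Shortage = 213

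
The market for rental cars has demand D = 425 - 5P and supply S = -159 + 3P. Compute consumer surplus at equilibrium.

Consumer surplus = 360

Equilibrium: 425 - 5P = -159 + 3P gives P* = 73, Q* = 60.
Demand choke price (D = 0): P = 85.
CS = ½(85 − 73)(60) = 360.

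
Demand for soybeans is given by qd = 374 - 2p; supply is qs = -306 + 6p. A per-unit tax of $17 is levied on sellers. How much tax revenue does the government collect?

Tax revenue = 3034.5

Pre-tax equilibrium: p* = 85, q* = 204.
Tax on sellers shifts supply to qs = -306 + 6(p − 17) = -408 + 6p.
374 - 2p = -408 + 6p gives buyer price pb = 97.75; sellers receive ps = 97.75 − 17 = 80.75.
New quantity: q = 374 − 2(97.75) = 178.5.
Revenue = 17 × 178.5 = 3034.5.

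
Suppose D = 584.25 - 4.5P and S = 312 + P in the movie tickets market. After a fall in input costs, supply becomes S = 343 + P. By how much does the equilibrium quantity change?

ΔQ = 279/11

Original equilibrium: P* = 49.5, Q* = 361.5.
New equilibrium: 584.25 - 4.5P = 343 + P, so 241.25 = 5.5P and P' = 965/22; Q' = 584.25 − 4.5(965/22) = 8511/22.
Change in quantity: 8511/22 − 361.5 = 279/11.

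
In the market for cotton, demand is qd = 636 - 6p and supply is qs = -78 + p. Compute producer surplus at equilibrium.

Producer surplus = 288

Equilibrium: 636 - 6p = -78 + p gives p* = 102, q* = 24.
Supply starts at p = 78 (where qs = 0).
PS = ½(102 − 78)(24) = 288.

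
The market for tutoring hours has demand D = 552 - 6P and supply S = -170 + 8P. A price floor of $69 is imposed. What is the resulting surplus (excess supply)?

Equilibrium price would be P* = 361/7, so the floor at 69 binds.
At P = 69: D = 138, S = 382.
Surplus = 382 − 138 = 244.

Surplus = 244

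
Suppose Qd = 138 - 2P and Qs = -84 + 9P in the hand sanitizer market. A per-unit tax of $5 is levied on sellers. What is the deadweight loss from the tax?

Pre-tax equilibrium: P* = 222/11, Q* = 1074/11.
Tax on sellers shifts supply to Qs = -84 + 9(P − 5) = -129 + 9P.
138 - 2P = -129 + 9P gives buyer price Pb = 267/11; sellers receive Ps = 267/11 − 5 = 212/11.
New quantity: Q = 138 − 2(267/11) = 984/11.
DWL = ½ × 5 × (1074/11 − 984/11) = 225/11.

Deadweight loss = 225/11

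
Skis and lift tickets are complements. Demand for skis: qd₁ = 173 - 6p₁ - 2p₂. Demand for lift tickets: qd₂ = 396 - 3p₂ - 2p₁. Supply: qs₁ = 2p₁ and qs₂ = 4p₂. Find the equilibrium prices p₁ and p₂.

Market 1: 173 - 6p₁ - 2p₂ = 2p₁ → 8p₁ + 2p₂ = 173.
Market 2: 7p₂ + 2p₁ = 396.
Eliminating p₂: 7×(1) − 2×(2) gives 52p₁ = 419, so p₁ = 419/52.
Back-substitute into (2): p₂ = (396 − 2×419/52) / 7 = 1411/26.

p₁ = 419/52, p₂ = 1411/26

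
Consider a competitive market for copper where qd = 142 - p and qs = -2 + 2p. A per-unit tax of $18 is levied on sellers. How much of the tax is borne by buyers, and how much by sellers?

Buyers bear $12, sellers bear $6

Pre-tax equilibrium: p* = 48, q* = 94.
Tax on sellers shifts supply to qs = -2 + 2(p − 18) = -38 + 2p.
142 - p = -38 + 2p gives buyer price pb = 60; sellers receive ps = 60 − 18 = 42.
New quantity: q = 142 − 1(60) = 82.
Buyer burden = 60 − 48 = 12; seller burden = 48 − 42 = 6.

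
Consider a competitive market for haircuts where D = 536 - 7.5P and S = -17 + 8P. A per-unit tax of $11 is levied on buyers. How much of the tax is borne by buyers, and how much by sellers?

Buyers bear 176/31, sellers bear 165/31

Pre-tax equilibrium: P* = 1106/31, Q* = 8321/31.
Tax on buyers shifts demand to D = 536 − 7.5(P + 11) = 453.5 - 7.5P.
453.5 - 7.5P = -17 + 8P gives seller price Ps = 941/31; buyers pay Pb = 941/31 + 11 = 1282/31.
New quantity: Q = 536 − 7.5(1282/31) = 7001/31.
Buyer burden = 1282/31 − 1106/31 = 176/31; seller burden = 1106/31 − 941/31 = 165/31.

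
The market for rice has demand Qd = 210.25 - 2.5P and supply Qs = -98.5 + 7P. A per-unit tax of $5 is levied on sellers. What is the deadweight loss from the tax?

Deadweight loss = 875/38

Pre-tax equilibrium: P* = 32.5, Q* = 129.
Tax on sellers shifts supply to Qs = -98.5 + 7(P − 5) = -133.5 + 7P.
210.25 - 2.5P = -133.5 + 7P gives buyer price Pb = 1375/38; sellers receive Ps = 1375/38 − 5 = 1185/38.
New quantity: Q = 210.25 − 2.5(1375/38) = 2276/19.
DWL = ½ × 5 × (129 − 2276/19) = 875/38.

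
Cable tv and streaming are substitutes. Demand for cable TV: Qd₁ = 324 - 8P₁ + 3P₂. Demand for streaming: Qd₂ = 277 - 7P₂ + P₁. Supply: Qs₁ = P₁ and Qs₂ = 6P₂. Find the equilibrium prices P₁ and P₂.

P₁ = 1681/38, P₂ = 939/38

Market 1: 324 - 8P₁ + 3P₂ = P₁ → 9P₁ - 3P₂ = 324.
Market 2: 13P₂ - P₁ = 277.
Eliminating P₂: 13×(1) + 3×(2) gives 114P₁ = 5043, so P₁ = 1681/38.
Back-substitute into (2): P₂ = (277 + 1×1681/38) / 13 = 939/38.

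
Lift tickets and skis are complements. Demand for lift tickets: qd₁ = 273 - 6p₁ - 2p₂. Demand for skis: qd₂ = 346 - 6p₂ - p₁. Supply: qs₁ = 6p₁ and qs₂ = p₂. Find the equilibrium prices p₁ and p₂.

p₁ = 1219/82, p₂ = 3879/82

Market 1: 273 - 6p₁ - 2p₂ = 6p₁ → 12p₁ + 2p₂ = 273.
Market 2: 7p₂ + p₁ = 346.
Eliminating p₂: 7×(1) − 2×(2) gives 82p₁ = 1219, so p₁ = 1219/82.
Back-substitute into (2): p₂ = (346 − 1×1219/82) / 7 = 3879/82.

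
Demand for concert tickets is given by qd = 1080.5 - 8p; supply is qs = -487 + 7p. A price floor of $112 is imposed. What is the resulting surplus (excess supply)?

Equilibrium price would be p* = 104.5, so the floor at 112 binds.
At p = 112: qd = 184.5, qs = 297.
Surplus = 297 − 184.5 = 112.5.

Surplus = 112.5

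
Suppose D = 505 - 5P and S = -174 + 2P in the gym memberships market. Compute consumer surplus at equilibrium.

Equilibrium: 505 - 5P = -174 + 2P gives P* = 97, Q* = 20.
Demand choke price (D = 0): P = 101.
CS = ½(101 − 97)(20) = 40.

Consumer surplus = 40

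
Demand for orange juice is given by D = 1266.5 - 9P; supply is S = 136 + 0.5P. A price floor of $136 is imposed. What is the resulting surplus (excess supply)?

Equilibrium price would be P* = 119, so the floor at 136 binds.
At P = 136: D = 42.5, S = 204.
Surplus = 204 − 42.5 = 161.5.

Surplus = 161.5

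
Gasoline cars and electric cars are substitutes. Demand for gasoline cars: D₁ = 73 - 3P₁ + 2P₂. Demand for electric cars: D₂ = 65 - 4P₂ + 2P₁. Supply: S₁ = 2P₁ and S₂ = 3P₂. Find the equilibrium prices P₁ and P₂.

Market 1: 73 - 3P₁ + 2P₂ = 2P₁ → 5P₁ - 2P₂ = 73.
Market 2: 7P₂ - 2P₁ = 65.
Eliminating P₂: 7×(1) + 2×(2) gives 31P₁ = 641, so P₁ = 641/31.
Back-substitute into (2): P₂ = (65 + 2×641/31) / 7 = 471/31.

P₁ = 641/31, P₂ = 471/31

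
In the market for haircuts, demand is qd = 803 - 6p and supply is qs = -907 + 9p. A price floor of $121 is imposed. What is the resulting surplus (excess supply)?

Surplus = 105

Equilibrium price would be p* = 114, so the floor at 121 binds.
At p = 121: qd = 77, qs = 182.
Surplus = 182 − 77 = 105.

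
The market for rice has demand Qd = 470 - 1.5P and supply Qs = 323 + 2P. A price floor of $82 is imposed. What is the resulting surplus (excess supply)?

Equilibrium price would be P* = 42, so the floor at 82 binds.
At P = 82: Qd = 347, Qs = 487.
Surplus = 487 − 347 = 140.

Surplus = 140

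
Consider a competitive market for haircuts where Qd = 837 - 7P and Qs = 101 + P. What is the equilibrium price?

Set Qd = Qs: 837 - 7P = 101 + P.
736 = 8P, so P* = 92.
Q* = 837 − 7(92) = 193.

P* = 92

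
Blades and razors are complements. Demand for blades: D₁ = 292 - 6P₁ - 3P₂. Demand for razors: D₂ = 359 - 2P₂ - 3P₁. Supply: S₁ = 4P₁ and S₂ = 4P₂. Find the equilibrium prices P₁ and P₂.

Market 1: 292 - 6P₁ - 3P₂ = 4P₁ → 10P₁ + 3P₂ = 292.
Market 2: 6P₂ + 3P₁ = 359.
Eliminating P₂: 6×(1) − 3×(2) gives 51P₁ = 675, so P₁ = 225/17.
Back-substitute into (2): P₂ = (359 − 3×225/17) / 6 = 2714/51.

P₁ = 225/17, P₂ = 2714/51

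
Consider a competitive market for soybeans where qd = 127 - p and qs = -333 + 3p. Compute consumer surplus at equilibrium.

Equilibrium: 127 - p = -333 + 3p gives p* = 115, q* = 12.
Demand choke price (qd = 0): p = 127.
CS = ½(127 − 115)(12) = 72.

Consumer surplus = 72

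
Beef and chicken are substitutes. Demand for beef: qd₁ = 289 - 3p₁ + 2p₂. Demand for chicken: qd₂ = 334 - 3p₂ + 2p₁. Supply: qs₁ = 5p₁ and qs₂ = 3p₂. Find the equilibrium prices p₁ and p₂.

p₁ = 1201/22, p₂ = 1625/22

Market 1: 289 - 3p₁ + 2p₂ = 5p₁ → 8p₁ - 2p₂ = 289.
Market 2: 6p₂ - 2p₁ = 334.
Eliminating p₂: 6×(1) + 2×(2) gives 44p₁ = 2402, so p₁ = 1201/22.
Back-substitute into (2): p₂ = (334 + 2×1201/22) / 6 = 1625/22.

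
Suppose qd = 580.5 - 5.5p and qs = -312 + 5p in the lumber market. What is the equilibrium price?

p* = 85

Set qd = qs: 580.5 - 5.5p = -312 + 5p.
892.5 = 10.5p, so p* = 85.
q* = 580.5 − 5.5(85) = 113.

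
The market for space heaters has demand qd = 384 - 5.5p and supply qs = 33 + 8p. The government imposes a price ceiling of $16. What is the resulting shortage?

Shortage = 135

Equilibrium price would be p* = 26, so the ceiling at 16 binds.
At p = 16: qd = 384 − 5.5(16) = 296, qs = 33 + 8(16) = 161.
Shortage = 296 − 161 = 135.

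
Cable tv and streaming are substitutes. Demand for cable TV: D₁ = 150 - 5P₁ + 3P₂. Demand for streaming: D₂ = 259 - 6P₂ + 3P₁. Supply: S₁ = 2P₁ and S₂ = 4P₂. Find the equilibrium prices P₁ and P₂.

Market 1: 150 - 5P₁ + 3P₂ = 2P₁ → 7P₁ - 3P₂ = 150.
Market 2: 10P₂ - 3P₁ = 259.
Eliminating P₂: 10×(1) + 3×(2) gives 61P₁ = 2277, so P₁ = 2277/61.
Back-substitute into (2): P₂ = (259 + 3×2277/61) / 10 = 2263/61.

P₁ = 2277/61, P₂ = 2263/61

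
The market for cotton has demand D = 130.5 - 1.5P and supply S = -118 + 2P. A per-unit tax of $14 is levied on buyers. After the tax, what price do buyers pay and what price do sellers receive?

Buyers pay $79, sellers receive $65

Pre-tax equilibrium: P* = 71, Q* = 24.
Tax on buyers shifts demand to D = 130.5 − 1.5(P + 14) = 109.5 - 1.5P.
109.5 - 1.5P = -118 + 2P gives seller price Ps = 65; buyers pay Pb = 65 + 14 = 79.
New quantity: Q = 130.5 − 1.5(79) = 12.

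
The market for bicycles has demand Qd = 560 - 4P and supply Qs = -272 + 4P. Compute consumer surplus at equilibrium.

Consumer surplus = 2592

Equilibrium: 560 - 4P = -272 + 4P gives P* = 104, Q* = 144.
Demand choke price (Qd = 0): P = 140.
CS = ½(140 − 104)(144) = 2592.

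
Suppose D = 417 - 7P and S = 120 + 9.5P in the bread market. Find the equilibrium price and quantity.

Set D = S: 417 - 7P = 120 + 9.5P.
297 = 16.5P, so P* = 18.
Q* = 417 − 7(18) = 291.

P* = 18, Q* = 291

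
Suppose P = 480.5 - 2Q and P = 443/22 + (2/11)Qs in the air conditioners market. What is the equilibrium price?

P* = 58.5

Set the two price expressions equal: 480.5 - 2Q = 443/22 + (2/11)Q.
5064/11 = (24/11)Q, so Q* = 211.
P* = 480.5 − (2)(211) = 58.5.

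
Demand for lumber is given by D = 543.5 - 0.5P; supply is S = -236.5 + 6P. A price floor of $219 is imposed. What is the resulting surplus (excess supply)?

Surplus = 643.5

Equilibrium price would be P* = 120, so the floor at 219 binds.
At P = 219: D = 434, S = 1077.5.
Surplus = 1077.5 − 434 = 643.5.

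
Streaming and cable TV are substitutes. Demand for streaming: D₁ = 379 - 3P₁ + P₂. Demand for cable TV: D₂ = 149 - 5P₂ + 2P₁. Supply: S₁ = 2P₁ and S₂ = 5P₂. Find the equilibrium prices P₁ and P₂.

P₁ = 82.0625, P₂ = 31.3125

Market 1: 379 - 3P₁ + P₂ = 2P₁ → 5P₁ - P₂ = 379.
Market 2: 10P₂ - 2P₁ = 149.
Eliminating P₂: 10×(1) + 1×(2) gives 48P₁ = 3939, so P₁ = 82.0625.
Back-substitute into (2): P₂ = (149 + 2×82.0625) / 10 = 31.3125.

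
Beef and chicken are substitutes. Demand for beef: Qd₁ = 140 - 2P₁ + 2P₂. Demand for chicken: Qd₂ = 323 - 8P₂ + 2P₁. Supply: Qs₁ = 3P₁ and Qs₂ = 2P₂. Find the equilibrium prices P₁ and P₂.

Market 1: 140 - 2P₁ + 2P₂ = 3P₁ → 5P₁ - 2P₂ = 140.
Market 2: 10P₂ - 2P₁ = 323.
Eliminating P₂: 10×(1) + 2×(2) gives 46P₁ = 2046, so P₁ = 1023/23.
Back-substitute into (2): P₂ = (323 + 2×1023/23) / 10 = 1895/46.

P₁ = 1023/23, P₂ = 1895/46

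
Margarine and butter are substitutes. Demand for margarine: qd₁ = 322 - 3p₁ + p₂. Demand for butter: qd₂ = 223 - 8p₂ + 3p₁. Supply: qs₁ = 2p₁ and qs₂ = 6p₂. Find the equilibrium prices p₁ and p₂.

Market 1: 322 - 3p₁ + p₂ = 2p₁ → 5p₁ - p₂ = 322.
Market 2: 14p₂ - 3p₁ = 223.
Eliminating p₂: 14×(1) + 1×(2) gives 67p₁ = 4731, so p₁ = 4731/67.
Back-substitute into (2): p₂ = (223 + 3×4731/67) / 14 = 2081/67.

p₁ = 4731/67, p₂ = 2081/67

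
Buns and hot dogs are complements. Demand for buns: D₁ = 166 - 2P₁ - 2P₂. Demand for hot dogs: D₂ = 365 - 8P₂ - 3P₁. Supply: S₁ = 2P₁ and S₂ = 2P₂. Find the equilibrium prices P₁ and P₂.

Market 1: 166 - 2P₁ - 2P₂ = 2P₁ → 4P₁ + 2P₂ = 166.
Market 2: 10P₂ + 3P₁ = 365.
Eliminating P₂: 10×(1) − 2×(2) gives 34P₁ = 930, so P₁ = 465/17.
Back-substitute into (2): P₂ = (365 − 3×465/17) / 10 = 481/17.

P₁ = 465/17, P₂ = 481/17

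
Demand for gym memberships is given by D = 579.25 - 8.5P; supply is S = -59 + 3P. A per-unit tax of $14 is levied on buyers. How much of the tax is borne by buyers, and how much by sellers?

Pre-tax equilibrium: P* = 55.5, Q* = 107.5.
Tax on buyers shifts demand to D = 579.25 − 8.5(P + 14) = 460.25 - 8.5P.
460.25 - 8.5P = -59 + 3P gives seller price Ps = 2077/46; buyers pay Pb = 2077/46 + 14 = 2721/46.
New quantity: Q = 579.25 − 8.5(2721/46) = 3517/46.
Buyer burden = 2721/46 − 55.5 = 84/23; seller burden = 55.5 − 2077/46 = 238/23.

Buyers bear 84/23, sellers bear 238/23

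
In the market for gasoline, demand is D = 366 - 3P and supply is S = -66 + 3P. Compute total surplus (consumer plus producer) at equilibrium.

Total surplus = 7500

Equilibrium: 366 - 3P = -66 + 3P gives P* = 72, Q* = 150.
Demand choke price: P = 122; supply starts at P = 22.
CS = ½(122 − 72)(150) = 3750; PS = ½(72 − 22)(150) = 3750.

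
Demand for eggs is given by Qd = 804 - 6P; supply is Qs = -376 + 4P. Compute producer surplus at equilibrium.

Equilibrium: 804 - 6P = -376 + 4P gives P* = 118, Q* = 96.
Supply starts at P = 94 (where Qs = 0).
PS = ½(118 − 94)(96) = 1152.

Producer surplus = 1152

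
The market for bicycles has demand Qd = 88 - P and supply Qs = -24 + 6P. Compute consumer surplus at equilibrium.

Equilibrium: 88 - P = -24 + 6P gives P* = 16, Q* = 72.
Demand choke price (Qd = 0): P = 88.
CS = ½(88 − 16)(72) = 2592.

Consumer surplus = 2592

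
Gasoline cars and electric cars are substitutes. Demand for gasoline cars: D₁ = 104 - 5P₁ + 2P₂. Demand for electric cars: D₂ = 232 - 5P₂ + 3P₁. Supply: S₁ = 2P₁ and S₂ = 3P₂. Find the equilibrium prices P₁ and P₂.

P₁ = 25.92, P₂ = 38.72

Market 1: 104 - 5P₁ + 2P₂ = 2P₁ → 7P₁ - 2P₂ = 104.
Market 2: 8P₂ - 3P₁ = 232.
Eliminating P₂: 8×(1) + 2×(2) gives 50P₁ = 1296, so P₁ = 25.92.
Back-substitute into (2): P₂ = (232 + 3×25.92) / 8 = 38.72.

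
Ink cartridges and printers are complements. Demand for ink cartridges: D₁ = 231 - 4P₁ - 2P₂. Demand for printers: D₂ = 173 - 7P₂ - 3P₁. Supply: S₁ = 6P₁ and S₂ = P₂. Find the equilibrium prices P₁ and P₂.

Market 1: 231 - 4P₁ - 2P₂ = 6P₁ → 10P₁ + 2P₂ = 231.
Market 2: 8P₂ + 3P₁ = 173.
Eliminating P₂: 8×(1) − 2×(2) gives 74P₁ = 1502, so P₁ = 751/37.
Back-substitute into (2): P₂ = (173 − 3×751/37) / 8 = 1037/74.

P₁ = 751/37, P₂ = 1037/74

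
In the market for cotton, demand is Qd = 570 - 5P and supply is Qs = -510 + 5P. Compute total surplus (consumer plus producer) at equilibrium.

Equilibrium: 570 - 5P = -510 + 5P gives P* = 108, Q* = 30.
Demand choke price: P = 114; supply starts at P = 102.
CS = ½(114 − 108)(30) = 90; PS = ½(108 − 102)(30) = 90.

Total surplus = 180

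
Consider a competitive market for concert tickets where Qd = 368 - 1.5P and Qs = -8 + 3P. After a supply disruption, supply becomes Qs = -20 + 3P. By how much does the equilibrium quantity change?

Original equilibrium: P* = 752/9, Q* = 728/3.
New equilibrium: 368 - 1.5P = -20 + 3P, so 388 = 4.5P and P' = 776/9; Q' = 368 − 1.5(776/9) = 716/3.
Change in quantity: 716/3 − 728/3 = -4.

ΔQ = -4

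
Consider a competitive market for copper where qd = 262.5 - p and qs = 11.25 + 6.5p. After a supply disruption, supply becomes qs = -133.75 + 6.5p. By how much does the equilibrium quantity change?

Δq = -58/3

Original equilibrium: p* = 33.5, q* = 229.
New equilibrium: 262.5 - p = -133.75 + 6.5p, so 396.25 = 7.5p and p' = 317/6; q' = 262.5 − 1(317/6) = 629/3.
Change in quantity: 629/3 − 229 = -58/3.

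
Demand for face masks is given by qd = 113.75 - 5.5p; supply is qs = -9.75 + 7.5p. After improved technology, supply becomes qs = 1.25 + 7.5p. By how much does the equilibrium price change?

Δp = -11/13

Original equilibrium: p* = 9.5, q* = 61.5.
New equilibrium: 113.75 - 5.5p = 1.25 + 7.5p, so 112.5 = 13p and p' = 225/26; q' = 113.75 − 5.5(225/26) = 860/13.
Change in price: 225/26 − 9.5 = -11/13.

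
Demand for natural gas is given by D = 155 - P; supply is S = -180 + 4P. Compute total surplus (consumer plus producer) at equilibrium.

Total surplus = 4840

Equilibrium: 155 - P = -180 + 4P gives P* = 67, Q* = 88.
Demand choke price: P = 155; supply starts at P = 45.
CS = ½(155 − 67)(88) = 3872; PS = ½(67 − 45)(88) = 968.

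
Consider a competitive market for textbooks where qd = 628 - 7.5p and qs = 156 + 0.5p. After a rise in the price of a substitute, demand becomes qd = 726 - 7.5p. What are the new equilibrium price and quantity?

Original equilibrium: p* = 59, q* = 185.5.
New equilibrium: 726 - 7.5p = 156 + 0.5p, so 570 = 8p and p' = 71.25; q' = 726 − 7.5(71.25) = 191.625.

p' = 71.25, q' = 191.625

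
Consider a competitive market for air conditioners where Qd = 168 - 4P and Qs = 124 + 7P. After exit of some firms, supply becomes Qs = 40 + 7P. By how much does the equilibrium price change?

ΔP = 84/11

Original equilibrium: P* = 4, Q* = 152.
New equilibrium: 168 - 4P = 40 + 7P, so 128 = 11P and P' = 128/11; Q' = 168 − 4(128/11) = 1336/11.
Change in price: 128/11 − 4 = 84/11.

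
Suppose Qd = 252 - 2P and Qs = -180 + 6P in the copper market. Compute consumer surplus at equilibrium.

Consumer surplus = 5184

Equilibrium: 252 - 2P = -180 + 6P gives P* = 54, Q* = 144.
Demand choke price (Qd = 0): P = 126.
CS = ½(126 − 54)(144) = 5184.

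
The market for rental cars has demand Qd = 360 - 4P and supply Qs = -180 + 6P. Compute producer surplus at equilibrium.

Equilibrium: 360 - 4P = -180 + 6P gives P* = 54, Q* = 144.
Supply starts at P = 30 (where Qs = 0).
PS = ½(54 − 30)(144) = 1728.

Producer surplus = 1728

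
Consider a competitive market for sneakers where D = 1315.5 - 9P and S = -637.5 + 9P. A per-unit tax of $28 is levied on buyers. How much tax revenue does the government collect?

Tax revenue = 5964

Pre-tax equilibrium: P* = 108.5, Q* = 339.
Tax on buyers shifts demand to D = 1315.5 − 9(P + 28) = 1063.5 - 9P.
1063.5 - 9P = -637.5 + 9P gives seller price Ps = 94.5; buyers pay Pb = 94.5 + 28 = 122.5.
New quantity: Q = 1315.5 − 9(122.5) = 213.
Revenue = 28 × 213 = 5964.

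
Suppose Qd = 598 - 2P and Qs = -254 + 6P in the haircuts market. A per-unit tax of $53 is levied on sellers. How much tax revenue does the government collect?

Pre-tax equilibrium: P* = 106.5, Q* = 385.
Tax on sellers shifts supply to Qs = -254 + 6(P − 53) = -572 + 6P.
598 - 2P = -572 + 6P gives buyer price Pb = 146.25; sellers receive Ps = 146.25 − 53 = 93.25.
New quantity: Q = 598 − 2(146.25) = 305.5.
Revenue = 53 × 305.5 = 16191.5.

Tax revenue = 16191.5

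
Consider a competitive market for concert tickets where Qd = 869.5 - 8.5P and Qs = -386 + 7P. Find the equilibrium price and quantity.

Set Qd = Qs: 869.5 - 8.5P = -386 + 7P.
1255.5 = 15.5P, so P* = 81.
Q* = 869.5 − 8.5(81) = 181.

P* = 81, Q* = 181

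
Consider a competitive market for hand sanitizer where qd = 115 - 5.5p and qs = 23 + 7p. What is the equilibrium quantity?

q* = 74.52

Set qd = qs: 115 - 5.5p = 23 + 7p.
92 = 12.5p, so p* = 7.36.
q* = 115 − 5.5(7.36) = 74.52.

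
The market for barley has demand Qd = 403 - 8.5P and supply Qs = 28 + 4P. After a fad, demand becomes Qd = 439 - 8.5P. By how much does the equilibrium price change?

ΔP = 2.88

Original equilibrium: P* = 30, Q* = 148.
New equilibrium: 439 - 8.5P = 28 + 4P, so 411 = 12.5P and P' = 32.88; Q' = 439 − 8.5(32.88) = 159.52.
Change in price: 32.88 − 30 = 2.88.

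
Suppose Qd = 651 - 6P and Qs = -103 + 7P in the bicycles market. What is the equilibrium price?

P* = 58

Set Qd = Qs: 651 - 6P = -103 + 7P.
754 = 13P, so P* = 58.
Q* = 651 − 6(58) = 303.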